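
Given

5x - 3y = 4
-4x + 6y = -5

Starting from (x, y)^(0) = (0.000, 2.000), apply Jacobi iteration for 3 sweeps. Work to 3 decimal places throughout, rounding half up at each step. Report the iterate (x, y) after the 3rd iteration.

Iteration 1:
  x = (4 - (-3)·2.000) / (5) = 2.000
  y = (-5 - (-4)·0.000) / (6) = -0.833
Iteration 2:
  x = (4 - (-3)·-0.833) / (5) = 0.300
  y = (-5 - (-4)·2.000) / (6) = 0.500
Iteration 3:
  x = (4 - (-3)·0.500) / (5) = 1.100
  y = (-5 - (-4)·0.300) / (6) = -0.633

(1.100, -0.633)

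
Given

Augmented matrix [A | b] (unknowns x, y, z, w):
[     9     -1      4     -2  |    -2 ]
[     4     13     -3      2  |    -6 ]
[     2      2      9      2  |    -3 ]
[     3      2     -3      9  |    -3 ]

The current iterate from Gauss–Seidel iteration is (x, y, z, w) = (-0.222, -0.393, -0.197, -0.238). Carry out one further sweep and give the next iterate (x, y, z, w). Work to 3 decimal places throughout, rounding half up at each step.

(-0.231, -0.399, -0.140, -0.214)

One sweep:
  x = (-2 - (-1)·-0.393 - (4)·-0.197 - (-2)·-0.238) / (9) = -0.231
  y = (-6 - (4)·-0.231 - (-3)·-0.197 - (2)·-0.238) / (13) = -0.399
  z = (-3 - (2)·-0.231 - (2)·-0.399 - (2)·-0.238) / (9) = -0.140
  w = (-3 - (3)·-0.231 - (2)·-0.399 - (-3)·-0.140) / (9) = -0.214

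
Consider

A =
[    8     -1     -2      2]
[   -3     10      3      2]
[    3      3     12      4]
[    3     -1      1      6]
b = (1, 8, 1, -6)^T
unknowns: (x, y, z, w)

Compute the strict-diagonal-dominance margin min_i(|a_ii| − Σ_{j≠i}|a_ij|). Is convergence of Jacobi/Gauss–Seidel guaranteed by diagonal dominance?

1

row 1: |8| − (1+2+2) = 3
row 2: |10| − (3+3+2) = 2
row 3: |12| − (3+3+4) = 2
row 4: |6| − (3+1+1) = 1
minimum over rows = 1 → strictly diagonally dominant (convergence guaranteed)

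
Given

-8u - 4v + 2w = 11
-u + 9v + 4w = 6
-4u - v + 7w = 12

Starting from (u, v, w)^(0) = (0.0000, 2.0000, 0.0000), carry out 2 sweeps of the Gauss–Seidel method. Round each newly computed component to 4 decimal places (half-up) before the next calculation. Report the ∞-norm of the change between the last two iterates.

0.9023

Iteration 1:
  u = (11 - (-4)·2.0000 - (2)·0.0000) / (-8) = -2.3750
  v = (6 - (-1)·-2.3750 - (4)·0.0000) / (9) = 0.4028
  w = (12 - (-4)·-2.3750 - (-1)·0.4028) / (7) = 0.4147
Iteration 2:
  u = (11 - (-4)·0.4028 - (2)·0.4147) / (-8) = -1.4727
  v = (6 - (-1)·-1.4727 - (4)·0.4147) / (9) = 0.3187
  w = (12 - (-4)·-1.4727 - (-1)·0.3187) / (7) = 0.9183
Change: (0.9023, -0.0841, 0.5036) → max |·| = 0.9023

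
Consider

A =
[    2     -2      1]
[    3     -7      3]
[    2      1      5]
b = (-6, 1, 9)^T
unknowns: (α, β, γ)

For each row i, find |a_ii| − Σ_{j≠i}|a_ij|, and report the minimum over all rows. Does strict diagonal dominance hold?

-1

row 1: |2| − (2+1) = -1
row 2: |-7| − (3+3) = 1
row 3: |5| − (2+1) = 2
minimum over rows = -1 → not strictly diagonally dominant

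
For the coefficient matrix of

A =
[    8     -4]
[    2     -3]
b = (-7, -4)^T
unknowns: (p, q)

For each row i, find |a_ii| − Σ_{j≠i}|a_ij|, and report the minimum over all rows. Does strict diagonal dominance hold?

row 1: |8| − (4) = 4
row 2: |-3| − (2) = 1
minimum over rows = 1 → strictly diagonally dominant (convergence guaranteed)

1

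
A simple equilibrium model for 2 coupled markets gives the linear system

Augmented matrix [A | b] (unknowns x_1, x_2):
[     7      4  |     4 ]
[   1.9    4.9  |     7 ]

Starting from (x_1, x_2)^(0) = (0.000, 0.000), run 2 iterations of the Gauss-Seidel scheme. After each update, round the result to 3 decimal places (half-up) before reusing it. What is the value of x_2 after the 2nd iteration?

1.474

Iteration 1:
  x_1 = (4 - (4)·0.000) / (7) = 0.571
  x_2 = (7 - (1.9)·0.571) / (4.9) = 1.207
Iteration 2:
  x_1 = (4 - (4)·1.207) / (7) = -0.118
  x_2 = (7 - (1.9)·-0.118) / (4.9) = 1.474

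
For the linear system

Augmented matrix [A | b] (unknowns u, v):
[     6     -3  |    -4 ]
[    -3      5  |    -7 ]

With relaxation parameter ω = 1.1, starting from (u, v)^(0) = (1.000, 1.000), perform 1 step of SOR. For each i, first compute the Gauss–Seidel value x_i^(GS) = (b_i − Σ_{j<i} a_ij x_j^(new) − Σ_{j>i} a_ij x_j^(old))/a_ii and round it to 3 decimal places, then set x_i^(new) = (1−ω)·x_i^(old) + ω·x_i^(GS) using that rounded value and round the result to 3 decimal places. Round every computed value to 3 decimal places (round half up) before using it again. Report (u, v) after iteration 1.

Iteration 1:
  u: GS value = (-4 - (-3)·1.000) / (6) = -0.167;  u ← (1−ω)·1.000 + ω·-0.167 = -0.284
  v: GS value = (-7 - (-3)·-0.284) / (5) = -1.570;  v ← (1−ω)·1.000 + ω·-1.570 = -1.827

(-0.284, -1.827)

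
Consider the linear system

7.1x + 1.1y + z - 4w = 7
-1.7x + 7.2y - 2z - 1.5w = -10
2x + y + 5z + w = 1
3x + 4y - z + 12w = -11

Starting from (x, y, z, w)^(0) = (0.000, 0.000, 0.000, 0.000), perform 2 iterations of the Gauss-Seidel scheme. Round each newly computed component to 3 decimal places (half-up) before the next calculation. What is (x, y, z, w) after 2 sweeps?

(0.723, -1.369, 0.340, -0.613)

Iteration 1:
  x = (7 - (1.1)·0.000 - (1)·0.000 - (-4)·0.000) / (7.1) = 0.986
  y = (-10 - (-1.7)·0.986 - (-2)·0.000 - (-1.5)·0.000) / (7.2) = -1.156
  z = (1 - (2)·0.986 - (1)·-1.156 - (1)·0.000) / (5) = 0.037
  w = (-11 - (3)·0.986 - (4)·-1.156 - (-1)·0.037) / (12) = -0.775
Iteration 2:
  x = (7 - (1.1)·-1.156 - (1)·0.037 - (-4)·-0.775) / (7.1) = 0.723
  y = (-10 - (-1.7)·0.723 - (-2)·0.037 - (-1.5)·-0.775) / (7.2) = -1.369
  z = (1 - (2)·0.723 - (1)·-1.369 - (1)·-0.775) / (5) = 0.340
  w = (-11 - (3)·0.723 - (4)·-1.369 - (-1)·0.340) / (12) = -0.613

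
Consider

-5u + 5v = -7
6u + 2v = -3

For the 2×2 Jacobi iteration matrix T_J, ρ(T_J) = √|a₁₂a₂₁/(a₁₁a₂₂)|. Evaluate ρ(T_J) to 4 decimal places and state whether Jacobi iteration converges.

1.7321

a₁₂a₂₁/(a₁₁a₂₂) = (5)·(6) / ((-5)·(2)) = -3.000000
ρ = √|-3.000000| = √3.000000 = 1.7321
ρ > 1, so Jacobi diverges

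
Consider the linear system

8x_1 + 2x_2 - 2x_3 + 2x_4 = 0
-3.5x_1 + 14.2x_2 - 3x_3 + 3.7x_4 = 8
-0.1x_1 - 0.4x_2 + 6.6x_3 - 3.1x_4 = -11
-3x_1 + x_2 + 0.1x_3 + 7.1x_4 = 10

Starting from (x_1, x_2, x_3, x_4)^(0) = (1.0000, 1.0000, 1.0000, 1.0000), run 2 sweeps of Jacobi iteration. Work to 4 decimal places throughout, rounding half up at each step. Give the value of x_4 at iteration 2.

Iteration 1:
  x_1 = (0 - (2)·1.0000 - (-2)·1.0000 - (2)·1.0000) / (8) = -0.2500
  x_2 = (8 - (-3.5)·1.0000 - (-3)·1.0000 - (3.7)·1.0000) / (14.2) = 0.7606
  x_3 = (-11 - (-0.1)·1.0000 - (-0.4)·1.0000 - (-3.1)·1.0000) / (6.6) = -1.1212
  x_4 = (10 - (-3)·1.0000 - (1)·1.0000 - (0.1)·1.0000) / (7.1) = 1.6761
Iteration 2:
  x_1 = (0 - (2)·0.7606 - (-2)·-1.1212 - (2)·1.6761) / (8) = -0.8895
  x_2 = (8 - (-3.5)·-0.2500 - (-3)·-1.1212 - (3.7)·1.6761) / (14.2) = -0.1718
  x_3 = (-11 - (-0.1)·-0.2500 - (-0.4)·0.7606 - (-3.1)·1.6761) / (6.6) = -0.8371
  x_4 = (10 - (-3)·-0.2500 - (1)·0.7606 - (0.1)·-1.1212) / (7.1) = 1.2115

1.2115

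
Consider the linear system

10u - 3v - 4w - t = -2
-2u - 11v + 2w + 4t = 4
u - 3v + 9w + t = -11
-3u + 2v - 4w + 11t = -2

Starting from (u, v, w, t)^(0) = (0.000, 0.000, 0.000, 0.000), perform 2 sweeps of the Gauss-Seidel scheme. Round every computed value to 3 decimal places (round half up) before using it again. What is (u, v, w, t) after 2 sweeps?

(-0.887, -0.678, -1.277, -0.765)

Iteration 1:
  u = (-2 - (-3)·0.000 - (-4)·0.000 - (-1)·0.000) / (10) = -0.200
  v = (4 - (-2)·-0.200 - (2)·0.000 - (4)·0.000) / (-11) = -0.327
  w = (-11 - (1)·-0.200 - (-3)·-0.327 - (1)·0.000) / (9) = -1.309
  t = (-2 - (-3)·-0.200 - (2)·-0.327 - (-4)·-1.309) / (11) = -0.653
Iteration 2:
  u = (-2 - (-3)·-0.327 - (-4)·-1.309 - (-1)·-0.653) / (10) = -0.887
  v = (4 - (-2)·-0.887 - (2)·-1.309 - (4)·-0.653) / (-11) = -0.678
  w = (-11 - (1)·-0.887 - (-3)·-0.678 - (1)·-0.653) / (9) = -1.277
  t = (-2 - (-3)·-0.887 - (2)·-0.678 - (-4)·-1.277) / (11) = -0.765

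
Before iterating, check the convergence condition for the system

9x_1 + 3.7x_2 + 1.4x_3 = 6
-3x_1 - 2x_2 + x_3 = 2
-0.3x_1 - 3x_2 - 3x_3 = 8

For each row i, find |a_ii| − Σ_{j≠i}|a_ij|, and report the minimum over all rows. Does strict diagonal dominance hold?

-2

row 1: |9| − (3.7+1.4) = 3.9
row 2: |-2| − (3+1) = -2
row 3: |-3| − (0.3+3) = -0.3
minimum over rows = -2 → not strictly diagonally dominant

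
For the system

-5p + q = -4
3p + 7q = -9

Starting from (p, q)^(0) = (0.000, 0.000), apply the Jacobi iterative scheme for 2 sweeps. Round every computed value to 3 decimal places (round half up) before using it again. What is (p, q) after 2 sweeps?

Iteration 1:
  p = (-4 - (1)·0.000) / (-5) = 0.800
  q = (-9 - (3)·0.000) / (7) = -1.286
Iteration 2:
  p = (-4 - (1)·-1.286) / (-5) = 0.543
  q = (-9 - (3)·0.800) / (7) = -1.629

(0.543, -1.629)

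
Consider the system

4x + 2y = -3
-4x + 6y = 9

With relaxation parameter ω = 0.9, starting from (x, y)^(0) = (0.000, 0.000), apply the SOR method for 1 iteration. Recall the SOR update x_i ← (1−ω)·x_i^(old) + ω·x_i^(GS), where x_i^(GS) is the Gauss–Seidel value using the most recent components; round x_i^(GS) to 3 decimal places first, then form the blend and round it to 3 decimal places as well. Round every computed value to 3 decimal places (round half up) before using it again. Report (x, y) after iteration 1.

Iteration 1:
  x: GS value = (-3 - (2)·0.000) / (4) = -0.750;  x ← (1−ω)·0.000 + ω·-0.750 = -0.675
  y: GS value = (9 - (-4)·-0.675) / (6) = 1.050;  y ← (1−ω)·0.000 + ω·1.050 = 0.945

(-0.675, 0.945)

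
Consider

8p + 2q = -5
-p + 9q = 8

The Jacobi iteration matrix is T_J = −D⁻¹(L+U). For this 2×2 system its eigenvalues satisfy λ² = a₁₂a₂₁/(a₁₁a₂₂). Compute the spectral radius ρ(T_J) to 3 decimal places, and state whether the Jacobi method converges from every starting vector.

a₁₂a₂₁/(a₁₁a₂₂) = (2)·(-1) / ((8)·(9)) = -0.027778
ρ = √|-0.027778| = √0.027778 = 0.167
ρ < 1, so Jacobi converges

0.167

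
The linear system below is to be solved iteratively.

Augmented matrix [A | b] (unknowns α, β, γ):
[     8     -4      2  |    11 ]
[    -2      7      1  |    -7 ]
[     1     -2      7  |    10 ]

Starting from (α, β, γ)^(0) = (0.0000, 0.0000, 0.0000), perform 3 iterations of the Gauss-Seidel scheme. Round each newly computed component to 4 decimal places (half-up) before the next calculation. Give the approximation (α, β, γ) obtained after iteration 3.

(0.6521, -0.9637, 1.0601)

Iteration 1:
  α = (11 - (-4)·0.0000 - (2)·0.0000) / (8) = 1.3750
  β = (-7 - (-2)·1.3750 - (1)·0.0000) / (7) = -0.6071
  γ = (10 - (1)·1.3750 - (-2)·-0.6071) / (7) = 1.0587
Iteration 2:
  α = (11 - (-4)·-0.6071 - (2)·1.0587) / (8) = 0.8068
  β = (-7 - (-2)·0.8068 - (1)·1.0587) / (7) = -0.9207
  γ = (10 - (1)·0.8068 - (-2)·-0.9207) / (7) = 1.0503
Iteration 3:
  α = (11 - (-4)·-0.9207 - (2)·1.0503) / (8) = 0.6521
  β = (-7 - (-2)·0.6521 - (1)·1.0503) / (7) = -0.9637
  γ = (10 - (1)·0.6521 - (-2)·-0.9637) / (7) = 1.0601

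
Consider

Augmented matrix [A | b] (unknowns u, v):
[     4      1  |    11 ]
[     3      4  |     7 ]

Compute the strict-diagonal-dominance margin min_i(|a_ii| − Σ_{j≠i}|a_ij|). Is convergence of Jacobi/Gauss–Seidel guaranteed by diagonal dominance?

1

row 1: |4| − (1) = 3
row 2: |4| − (3) = 1
minimum over rows = 1 → strictly diagonally dominant (convergence guaranteed)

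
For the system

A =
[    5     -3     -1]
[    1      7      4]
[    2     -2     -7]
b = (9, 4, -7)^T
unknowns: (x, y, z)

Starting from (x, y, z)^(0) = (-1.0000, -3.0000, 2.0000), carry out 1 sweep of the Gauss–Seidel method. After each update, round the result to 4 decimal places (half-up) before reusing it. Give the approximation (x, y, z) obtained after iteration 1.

(0.4000, -0.6286, 1.2939)

Iteration 1:
  x = (9 - (-3)·-3.0000 - (-1)·2.0000) / (5) = 0.4000
  y = (4 - (1)·0.4000 - (4)·2.0000) / (7) = -0.6286
  z = (-7 - (2)·0.4000 - (-2)·-0.6286) / (-7) = 1.2939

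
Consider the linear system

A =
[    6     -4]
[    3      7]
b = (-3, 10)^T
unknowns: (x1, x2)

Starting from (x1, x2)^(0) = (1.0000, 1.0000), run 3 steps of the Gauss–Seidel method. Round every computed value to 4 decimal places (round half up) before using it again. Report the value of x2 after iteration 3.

Iteration 1:
  x1 = (-3 - (-4)·1.0000) / (6) = 0.1667
  x2 = (10 - (3)·0.1667) / (7) = 1.3571
Iteration 2:
  x1 = (-3 - (-4)·1.3571) / (6) = 0.4047
  x2 = (10 - (3)·0.4047) / (7) = 1.2551
Iteration 3:
  x1 = (-3 - (-4)·1.2551) / (6) = 0.3367
  x2 = (10 - (3)·0.3367) / (7) = 1.2843

1.2843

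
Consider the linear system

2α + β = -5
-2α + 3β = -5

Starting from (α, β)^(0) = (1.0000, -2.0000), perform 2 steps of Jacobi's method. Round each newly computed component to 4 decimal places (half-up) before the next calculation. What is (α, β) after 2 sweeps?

Iteration 1:
  α = (-5 - (1)·-2.0000) / (2) = -1.5000
  β = (-5 - (-2)·1.0000) / (3) = -1.0000
Iteration 2:
  α = (-5 - (1)·-1.0000) / (2) = -2.0000
  β = (-5 - (-2)·-1.5000) / (3) = -2.6667

(-2.0000, -2.6667)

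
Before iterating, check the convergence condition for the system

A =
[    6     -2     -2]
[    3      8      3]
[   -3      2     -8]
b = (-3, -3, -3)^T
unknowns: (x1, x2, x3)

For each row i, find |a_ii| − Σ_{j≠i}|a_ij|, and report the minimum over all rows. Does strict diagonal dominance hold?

2

row 1: |6| − (2+2) = 2
row 2: |8| − (3+3) = 2
row 3: |-8| − (3+2) = 3
minimum over rows = 2 → strictly diagonally dominant (convergence guaranteed)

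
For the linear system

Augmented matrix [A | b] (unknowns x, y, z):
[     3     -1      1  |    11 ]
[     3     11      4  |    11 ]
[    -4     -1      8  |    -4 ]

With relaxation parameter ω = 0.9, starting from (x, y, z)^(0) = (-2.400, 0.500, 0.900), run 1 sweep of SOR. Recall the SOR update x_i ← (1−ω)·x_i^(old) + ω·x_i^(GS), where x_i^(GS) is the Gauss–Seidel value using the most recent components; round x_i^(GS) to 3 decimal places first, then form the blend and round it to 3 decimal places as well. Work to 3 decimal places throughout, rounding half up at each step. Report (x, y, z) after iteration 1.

Iteration 1:
  x: GS value = (11 - (-1)·0.500 - (1)·0.900) / (3) = 3.533;  x ← (1−ω)·-2.400 + ω·3.533 = 2.940
  y: GS value = (11 - (3)·2.940 - (4)·0.900) / (11) = -0.129;  y ← (1−ω)·0.500 + ω·-0.129 = -0.066
  z: GS value = (-4 - (-4)·2.940 - (-1)·-0.066) / (8) = 0.962;  z ← (1−ω)·0.900 + ω·0.962 = 0.956

(2.940, -0.066, 0.956)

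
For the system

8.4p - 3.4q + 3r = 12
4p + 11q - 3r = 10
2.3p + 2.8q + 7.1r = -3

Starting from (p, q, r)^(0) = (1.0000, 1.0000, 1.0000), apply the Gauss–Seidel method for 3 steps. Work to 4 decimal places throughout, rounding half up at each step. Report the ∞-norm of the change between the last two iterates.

Iteration 1:
  p = (12 - (-3.4)·1.0000 - (3)·1.0000) / (8.4) = 1.4762
  q = (10 - (4)·1.4762 - (-3)·1.0000) / (11) = 0.6450
  r = (-3 - (2.3)·1.4762 - (2.8)·0.6450) / (7.1) = -1.1551
Iteration 2:
  p = (12 - (-3.4)·0.6450 - (3)·-1.1551) / (8.4) = 2.1022
  q = (10 - (4)·2.1022 - (-3)·-1.1551) / (11) = -0.1704
  r = (-3 - (2.3)·2.1022 - (2.8)·-0.1704) / (7.1) = -1.0363
Iteration 3:
  p = (12 - (-3.4)·-0.1704 - (3)·-1.0363) / (8.4) = 1.7297
  q = (10 - (4)·1.7297 - (-3)·-1.0363) / (11) = -0.0025
  r = (-3 - (2.3)·1.7297 - (2.8)·-0.0025) / (7.1) = -0.9819
Change: (-0.3725, 0.1679, 0.0544) → max |·| = 0.3725

0.3725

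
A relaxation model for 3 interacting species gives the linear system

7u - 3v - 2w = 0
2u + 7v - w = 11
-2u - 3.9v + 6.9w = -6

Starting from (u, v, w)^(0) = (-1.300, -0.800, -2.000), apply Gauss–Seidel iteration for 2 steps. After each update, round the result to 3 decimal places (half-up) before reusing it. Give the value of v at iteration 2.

1.366

Iteration 1:
  u = (0 - (-3)·-0.800 - (-2)·-2.000) / (7) = -0.914
  v = (11 - (2)·-0.914 - (-1)·-2.000) / (7) = 1.547
  w = (-6 - (-2)·-0.914 - (-3.9)·1.547) / (6.9) = -0.260
Iteration 2:
  u = (0 - (-3)·1.547 - (-2)·-0.260) / (7) = 0.589
  v = (11 - (2)·0.589 - (-1)·-0.260) / (7) = 1.366
  w = (-6 - (-2)·0.589 - (-3.9)·1.366) / (6.9) = 0.073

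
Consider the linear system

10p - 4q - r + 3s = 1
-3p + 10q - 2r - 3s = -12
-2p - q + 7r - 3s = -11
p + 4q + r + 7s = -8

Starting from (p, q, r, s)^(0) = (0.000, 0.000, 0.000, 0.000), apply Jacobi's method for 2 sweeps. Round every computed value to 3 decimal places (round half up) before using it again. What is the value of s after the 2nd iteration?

-0.247

Iteration 1:
  p = (1 - (-4)·0.000 - (-1)·0.000 - (3)·0.000) / (10) = 0.100
  q = (-12 - (-3)·0.000 - (-2)·0.000 - (-3)·0.000) / (10) = -1.200
  r = (-11 - (-2)·0.000 - (-1)·0.000 - (-3)·0.000) / (7) = -1.571
  s = (-8 - (1)·0.000 - (4)·0.000 - (1)·0.000) / (7) = -1.143
Iteration 2:
  p = (1 - (-4)·-1.200 - (-1)·-1.571 - (3)·-1.143) / (10) = -0.194
  q = (-12 - (-3)·0.100 - (-2)·-1.571 - (-3)·-1.143) / (10) = -1.827
  r = (-11 - (-2)·0.100 - (-1)·-1.200 - (-3)·-1.143) / (7) = -2.204
  s = (-8 - (1)·0.100 - (4)·-1.200 - (1)·-1.571) / (7) = -0.247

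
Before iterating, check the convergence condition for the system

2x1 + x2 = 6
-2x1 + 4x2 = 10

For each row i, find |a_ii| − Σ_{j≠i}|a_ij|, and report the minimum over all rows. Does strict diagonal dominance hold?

row 1: |2| − (1) = 1
row 2: |4| − (2) = 2
minimum over rows = 1 → strictly diagonally dominant (convergence guaranteed)

1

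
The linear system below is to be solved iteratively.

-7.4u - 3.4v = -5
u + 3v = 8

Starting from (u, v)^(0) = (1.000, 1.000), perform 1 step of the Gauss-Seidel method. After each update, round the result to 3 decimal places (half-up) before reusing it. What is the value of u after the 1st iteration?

Iteration 1:
  u = (-5 - (-3.4)·1.000) / (-7.4) = 0.216
  v = (8 - (1)·0.216) / (3) = 2.595

0.216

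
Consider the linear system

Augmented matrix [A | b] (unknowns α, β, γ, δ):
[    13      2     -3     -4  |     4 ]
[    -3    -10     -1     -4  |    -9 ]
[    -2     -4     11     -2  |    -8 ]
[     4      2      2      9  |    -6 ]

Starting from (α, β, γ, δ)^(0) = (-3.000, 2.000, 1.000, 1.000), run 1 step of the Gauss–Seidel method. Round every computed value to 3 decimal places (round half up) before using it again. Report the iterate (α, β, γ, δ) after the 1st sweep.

(0.538, 0.239, -0.361, -0.879)

Iteration 1:
  α = (4 - (2)·2.000 - (-3)·1.000 - (-4)·1.000) / (13) = 0.538
  β = (-9 - (-3)·0.538 - (-1)·1.000 - (-4)·1.000) / (-10) = 0.239
  γ = (-8 - (-2)·0.538 - (-4)·0.239 - (-2)·1.000) / (11) = -0.361
  δ = (-6 - (4)·0.538 - (2)·0.239 - (2)·-0.361) / (9) = -0.879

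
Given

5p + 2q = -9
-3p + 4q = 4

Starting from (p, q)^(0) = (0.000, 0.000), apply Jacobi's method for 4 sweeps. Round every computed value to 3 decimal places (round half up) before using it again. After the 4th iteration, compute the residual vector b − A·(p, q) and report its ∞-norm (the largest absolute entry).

0.810

Iteration 1:
  p = (-9 - (2)·0.000) / (5) = -1.800
  q = (4 - (-3)·0.000) / (4) = 1.000
Iteration 2:
  p = (-9 - (2)·1.000) / (5) = -2.200
  q = (4 - (-3)·-1.800) / (4) = -0.350
Iteration 3:
  p = (-9 - (2)·-0.350) / (5) = -1.660
  q = (4 - (-3)·-2.200) / (4) = -0.650
Iteration 4:
  p = (-9 - (2)·-0.650) / (5) = -1.540
  q = (4 - (-3)·-1.660) / (4) = -0.245
Residual b − A·x = (-0.810, 0.360); ∞-norm = 0.810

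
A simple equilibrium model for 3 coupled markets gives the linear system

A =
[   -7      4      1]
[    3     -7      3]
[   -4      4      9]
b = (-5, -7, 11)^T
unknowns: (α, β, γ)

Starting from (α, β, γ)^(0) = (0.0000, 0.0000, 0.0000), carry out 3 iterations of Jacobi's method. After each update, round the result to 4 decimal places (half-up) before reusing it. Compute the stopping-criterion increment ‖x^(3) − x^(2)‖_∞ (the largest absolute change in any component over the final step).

0.4561

Iteration 1:
  α = (-5 - (4)·0.0000 - (1)·0.0000) / (-7) = 0.7143
  β = (-7 - (3)·0.0000 - (3)·0.0000) / (-7) = 1.0000
  γ = (11 - (-4)·0.0000 - (4)·0.0000) / (9) = 1.2222
Iteration 2:
  α = (-5 - (4)·1.0000 - (1)·1.2222) / (-7) = 1.4603
  β = (-7 - (3)·0.7143 - (3)·1.2222) / (-7) = 1.8299
  γ = (11 - (-4)·0.7143 - (4)·1.0000) / (9) = 1.0952
Iteration 3:
  α = (-5 - (4)·1.8299 - (1)·1.0952) / (-7) = 1.9164
  β = (-7 - (3)·1.4603 - (3)·1.0952) / (-7) = 2.0952
  γ = (11 - (-4)·1.4603 - (4)·1.8299) / (9) = 1.0580
Change: (0.4561, 0.2653, -0.0372) → max |·| = 0.4561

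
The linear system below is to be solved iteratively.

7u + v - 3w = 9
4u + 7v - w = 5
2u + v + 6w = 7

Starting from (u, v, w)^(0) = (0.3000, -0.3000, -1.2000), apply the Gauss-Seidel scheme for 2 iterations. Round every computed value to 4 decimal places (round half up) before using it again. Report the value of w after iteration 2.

0.6331

Iteration 1:
  u = (9 - (1)·-0.3000 - (-3)·-1.2000) / (7) = 0.8143
  v = (5 - (4)·0.8143 - (-1)·-1.2000) / (7) = 0.0775
  w = (7 - (2)·0.8143 - (1)·0.0775) / (6) = 0.8823
Iteration 2:
  u = (9 - (1)·0.0775 - (-3)·0.8823) / (7) = 1.6528
  v = (5 - (4)·1.6528 - (-1)·0.8823) / (7) = -0.1041
  w = (7 - (2)·1.6528 - (1)·-0.1041) / (6) = 0.6331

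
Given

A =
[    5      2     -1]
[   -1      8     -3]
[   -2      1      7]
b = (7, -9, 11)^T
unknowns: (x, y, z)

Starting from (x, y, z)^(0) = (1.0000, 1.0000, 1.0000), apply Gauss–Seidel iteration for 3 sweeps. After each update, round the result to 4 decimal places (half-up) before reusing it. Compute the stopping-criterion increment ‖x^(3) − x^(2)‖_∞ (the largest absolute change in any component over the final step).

Iteration 1:
  x = (7 - (2)·1.0000 - (-1)·1.0000) / (5) = 1.2000
  y = (-9 - (-1)·1.2000 - (-3)·1.0000) / (8) = -0.6000
  z = (11 - (-2)·1.2000 - (1)·-0.6000) / (7) = 2.0000
Iteration 2:
  x = (7 - (2)·-0.6000 - (-1)·2.0000) / (5) = 2.0400
  y = (-9 - (-1)·2.0400 - (-3)·2.0000) / (8) = -0.1200
  z = (11 - (-2)·2.0400 - (1)·-0.1200) / (7) = 2.1714
Iteration 3:
  x = (7 - (2)·-0.1200 - (-1)·2.1714) / (5) = 1.8823
  y = (-9 - (-1)·1.8823 - (-3)·2.1714) / (8) = -0.0754
  z = (11 - (-2)·1.8823 - (1)·-0.0754) / (7) = 2.1200
Change: (-0.1577, 0.0446, -0.0514) → max |·| = 0.1577

0.1577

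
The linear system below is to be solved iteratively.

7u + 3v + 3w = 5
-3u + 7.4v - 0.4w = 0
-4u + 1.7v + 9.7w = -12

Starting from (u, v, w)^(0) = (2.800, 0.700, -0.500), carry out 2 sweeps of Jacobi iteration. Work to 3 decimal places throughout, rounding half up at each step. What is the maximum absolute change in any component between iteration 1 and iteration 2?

Iteration 1:
  u = (5 - (3)·0.700 - (3)·-0.500) / (7) = 0.629
  v = (0 - (-3)·2.800 - (-0.4)·-0.500) / (7.4) = 1.108
  w = (-12 - (-4)·2.800 - (1.7)·0.700) / (9.7) = -0.205
Iteration 2:
  u = (5 - (3)·1.108 - (3)·-0.205) / (7) = 0.327
  v = (0 - (-3)·0.629 - (-0.4)·-0.205) / (7.4) = 0.244
  w = (-12 - (-4)·0.629 - (1.7)·1.108) / (9.7) = -1.172
Change: (-0.302, -0.864, -0.967) → max |·| = 0.967

0.967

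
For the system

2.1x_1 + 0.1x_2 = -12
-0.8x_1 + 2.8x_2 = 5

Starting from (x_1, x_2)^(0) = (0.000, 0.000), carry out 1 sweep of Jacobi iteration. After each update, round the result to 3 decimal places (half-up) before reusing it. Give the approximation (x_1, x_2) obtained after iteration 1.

(-5.714, 1.786)

Iteration 1:
  x_1 = (-12 - (0.1)·0.000) / (2.1) = -5.714
  x_2 = (5 - (-0.8)·0.000) / (2.8) = 1.786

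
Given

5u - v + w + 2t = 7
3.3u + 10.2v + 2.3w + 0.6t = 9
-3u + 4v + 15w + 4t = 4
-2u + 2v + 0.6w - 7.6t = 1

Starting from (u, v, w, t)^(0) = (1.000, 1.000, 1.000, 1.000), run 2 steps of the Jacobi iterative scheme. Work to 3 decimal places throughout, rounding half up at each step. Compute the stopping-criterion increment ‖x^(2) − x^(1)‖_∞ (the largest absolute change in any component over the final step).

0.490

Iteration 1:
  u = (7 - (-1)·1.000 - (1)·1.000 - (2)·1.000) / (5) = 1.000
  v = (9 - (3.3)·1.000 - (2.3)·1.000 - (0.6)·1.000) / (10.2) = 0.275
  w = (4 - (-3)·1.000 - (4)·1.000 - (4)·1.000) / (15) = -0.067
  t = (1 - (-2)·1.000 - (2)·1.000 - (0.6)·1.000) / (-7.6) = -0.053
Iteration 2:
  u = (7 - (-1)·0.275 - (1)·-0.067 - (2)·-0.053) / (5) = 1.490
  v = (9 - (3.3)·1.000 - (2.3)·-0.067 - (0.6)·-0.053) / (10.2) = 0.577
  w = (4 - (-3)·1.000 - (4)·0.275 - (4)·-0.053) / (15) = 0.407
  t = (1 - (-2)·1.000 - (2)·0.275 - (0.6)·-0.067) / (-7.6) = -0.328
Change: (0.490, 0.302, 0.474, -0.275) → max |·| = 0.490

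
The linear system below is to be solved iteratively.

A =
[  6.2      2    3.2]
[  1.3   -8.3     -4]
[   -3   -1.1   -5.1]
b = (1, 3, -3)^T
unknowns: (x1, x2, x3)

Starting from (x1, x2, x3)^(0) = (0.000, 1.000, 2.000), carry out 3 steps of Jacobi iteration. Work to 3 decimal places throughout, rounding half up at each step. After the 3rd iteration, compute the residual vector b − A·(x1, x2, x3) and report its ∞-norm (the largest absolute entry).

4.065

Iteration 1:
  x1 = (1 - (2)·1.000 - (3.2)·2.000) / (6.2) = -1.194
  x2 = (3 - (1.3)·0.000 - (-4)·2.000) / (-8.3) = -1.325
  x3 = (-3 - (-3)·0.000 - (-1.1)·1.000) / (-5.1) = 0.373
Iteration 2:
  x1 = (1 - (2)·-1.325 - (3.2)·0.373) / (6.2) = 0.396
  x2 = (3 - (1.3)·-1.194 - (-4)·0.373) / (-8.3) = -0.728
  x3 = (-3 - (-3)·-1.194 - (-1.1)·-1.325) / (-5.1) = 1.576
Iteration 3:
  x1 = (1 - (2)·-0.728 - (3.2)·1.576) / (6.2) = -0.417
  x2 = (3 - (1.3)·0.396 - (-4)·1.576) / (-8.3) = -1.059
  x3 = (-3 - (-3)·0.396 - (-1.1)·-0.728) / (-5.1) = 0.512
Residual b − A·x = (4.065, -3.200, -2.805); ∞-norm = 4.065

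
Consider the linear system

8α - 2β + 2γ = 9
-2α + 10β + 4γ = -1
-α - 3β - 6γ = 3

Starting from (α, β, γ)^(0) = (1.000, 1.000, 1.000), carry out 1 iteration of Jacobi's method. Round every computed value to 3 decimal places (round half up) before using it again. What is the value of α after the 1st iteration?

Iteration 1:
  α = (9 - (-2)·1.000 - (2)·1.000) / (8) = 1.125
  β = (-1 - (-2)·1.000 - (4)·1.000) / (10) = -0.300
  γ = (3 - (-1)·1.000 - (-3)·1.000) / (-6) = -1.167

1.125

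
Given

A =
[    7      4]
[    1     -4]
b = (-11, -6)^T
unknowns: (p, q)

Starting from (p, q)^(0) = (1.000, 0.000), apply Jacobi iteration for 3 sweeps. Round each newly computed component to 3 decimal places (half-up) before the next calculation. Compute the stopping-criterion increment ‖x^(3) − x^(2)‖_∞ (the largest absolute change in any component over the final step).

0.367

Iteration 1:
  p = (-11 - (4)·0.000) / (7) = -1.571
  q = (-6 - (1)·1.000) / (-4) = 1.750
Iteration 2:
  p = (-11 - (4)·1.750) / (7) = -2.571
  q = (-6 - (1)·-1.571) / (-4) = 1.107
Iteration 3:
  p = (-11 - (4)·1.107) / (7) = -2.204
  q = (-6 - (1)·-2.571) / (-4) = 0.857
Change: (0.367, -0.250) → max |·| = 0.367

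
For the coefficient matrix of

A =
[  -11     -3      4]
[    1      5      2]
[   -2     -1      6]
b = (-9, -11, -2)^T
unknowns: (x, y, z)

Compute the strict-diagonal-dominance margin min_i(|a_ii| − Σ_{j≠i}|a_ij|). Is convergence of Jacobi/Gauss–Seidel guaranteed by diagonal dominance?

2

row 1: |-11| − (3+4) = 4
row 2: |5| − (1+2) = 2
row 3: |6| − (2+1) = 3
minimum over rows = 2 → strictly diagonally dominant (convergence guaranteed)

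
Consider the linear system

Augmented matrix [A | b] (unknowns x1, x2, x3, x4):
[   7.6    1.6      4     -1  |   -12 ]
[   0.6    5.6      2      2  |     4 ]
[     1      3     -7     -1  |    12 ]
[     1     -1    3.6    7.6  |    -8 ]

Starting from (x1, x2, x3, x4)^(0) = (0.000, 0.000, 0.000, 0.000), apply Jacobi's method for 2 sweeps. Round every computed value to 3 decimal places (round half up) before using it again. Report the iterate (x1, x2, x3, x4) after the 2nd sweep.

(-0.966, 1.872, -1.483, 0.061)

Iteration 1:
  x1 = (-12 - (1.6)·0.000 - (4)·0.000 - (-1)·0.000) / (7.6) = -1.579
  x2 = (4 - (0.6)·0.000 - (2)·0.000 - (2)·0.000) / (5.6) = 0.714
  x3 = (12 - (1)·0.000 - (3)·0.000 - (-1)·0.000) / (-7) = -1.714
  x4 = (-8 - (1)·0.000 - (-1)·0.000 - (3.6)·0.000) / (7.6) = -1.053
Iteration 2:
  x1 = (-12 - (1.6)·0.714 - (4)·-1.714 - (-1)·-1.053) / (7.6) = -0.966
  x2 = (4 - (0.6)·-1.579 - (2)·-1.714 - (2)·-1.053) / (5.6) = 1.872
  x3 = (12 - (1)·-1.579 - (3)·0.714 - (-1)·-1.053) / (-7) = -1.483
  x4 = (-8 - (1)·-1.579 - (-1)·0.714 - (3.6)·-1.714) / (7.6) = 0.061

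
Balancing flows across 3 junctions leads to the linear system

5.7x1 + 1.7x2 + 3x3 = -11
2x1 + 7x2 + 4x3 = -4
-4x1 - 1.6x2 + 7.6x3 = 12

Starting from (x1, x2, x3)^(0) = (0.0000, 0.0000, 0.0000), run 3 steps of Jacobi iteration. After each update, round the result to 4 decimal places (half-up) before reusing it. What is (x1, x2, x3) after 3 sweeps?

(-1.8879, -0.0845, 0.0214)

Iteration 1:
  x1 = (-11 - (1.7)·0.0000 - (3)·0.0000) / (5.7) = -1.9298
  x2 = (-4 - (2)·0.0000 - (4)·0.0000) / (7) = -0.5714
  x3 = (12 - (-4)·0.0000 - (-1.6)·0.0000) / (7.6) = 1.5789
Iteration 2:
  x1 = (-11 - (1.7)·-0.5714 - (3)·1.5789) / (5.7) = -2.5904
  x2 = (-4 - (2)·-1.9298 - (4)·1.5789) / (7) = -0.9223
  x3 = (12 - (-4)·-1.9298 - (-1.6)·-0.5714) / (7.6) = 0.4430
Iteration 3:
  x1 = (-11 - (1.7)·-0.9223 - (3)·0.4430) / (5.7) = -1.8879
  x2 = (-4 - (2)·-2.5904 - (4)·0.4430) / (7) = -0.0845
  x3 = (12 - (-4)·-2.5904 - (-1.6)·-0.9223) / (7.6) = 0.0214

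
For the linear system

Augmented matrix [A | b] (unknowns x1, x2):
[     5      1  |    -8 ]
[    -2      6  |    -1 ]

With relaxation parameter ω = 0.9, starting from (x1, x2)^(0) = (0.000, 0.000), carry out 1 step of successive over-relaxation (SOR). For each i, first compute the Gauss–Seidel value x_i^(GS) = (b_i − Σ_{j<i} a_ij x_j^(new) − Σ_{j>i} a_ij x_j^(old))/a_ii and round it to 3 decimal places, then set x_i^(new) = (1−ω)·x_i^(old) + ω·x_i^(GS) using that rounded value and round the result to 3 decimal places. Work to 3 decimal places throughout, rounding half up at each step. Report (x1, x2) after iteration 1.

Iteration 1:
  x1: GS value = (-8 - (1)·0.000) / (5) = -1.600;  x1 ← (1−ω)·0.000 + ω·-1.600 = -1.440
  x2: GS value = (-1 - (-2)·-1.440) / (6) = -0.647;  x2 ← (1−ω)·0.000 + ω·-0.647 = -0.582

(-1.440, -0.582)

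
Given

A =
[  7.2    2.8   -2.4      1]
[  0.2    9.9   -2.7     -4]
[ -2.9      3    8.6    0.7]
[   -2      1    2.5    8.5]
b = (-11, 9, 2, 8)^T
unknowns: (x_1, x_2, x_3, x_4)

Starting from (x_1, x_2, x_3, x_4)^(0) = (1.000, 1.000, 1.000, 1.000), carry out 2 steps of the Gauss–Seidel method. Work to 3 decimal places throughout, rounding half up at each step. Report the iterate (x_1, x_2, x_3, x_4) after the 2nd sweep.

(-2.578, 0.948, -1.019, 0.523)

Iteration 1:
  x_1 = (-11 - (2.8)·1.000 - (-2.4)·1.000 - (1)·1.000) / (7.2) = -1.722
  x_2 = (9 - (0.2)·-1.722 - (-2.7)·1.000 - (-4)·1.000) / (9.9) = 1.621
  x_3 = (2 - (-2.9)·-1.722 - (3)·1.621 - (0.7)·1.000) / (8.6) = -0.995
  x_4 = (8 - (-2)·-1.722 - (1)·1.621 - (2.5)·-0.995) / (8.5) = 0.638
Iteration 2:
  x_1 = (-11 - (2.8)·1.621 - (-2.4)·-0.995 - (1)·0.638) / (7.2) = -2.578
  x_2 = (9 - (0.2)·-2.578 - (-2.7)·-0.995 - (-4)·0.638) / (9.9) = 0.948
  x_3 = (2 - (-2.9)·-2.578 - (3)·0.948 - (0.7)·0.638) / (8.6) = -1.019
  x_4 = (8 - (-2)·-2.578 - (1)·0.948 - (2.5)·-1.019) / (8.5) = 0.523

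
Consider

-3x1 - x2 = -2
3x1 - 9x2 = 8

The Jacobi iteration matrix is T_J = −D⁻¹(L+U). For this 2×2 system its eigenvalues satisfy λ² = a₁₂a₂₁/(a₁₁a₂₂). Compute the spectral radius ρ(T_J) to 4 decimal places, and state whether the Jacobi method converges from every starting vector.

a₁₂a₂₁/(a₁₁a₂₂) = (-1)·(3) / ((-3)·(-9)) = -0.111111
ρ = √|-0.111111| = √0.111111 = 0.3333
ρ < 1, so Jacobi converges

0.3333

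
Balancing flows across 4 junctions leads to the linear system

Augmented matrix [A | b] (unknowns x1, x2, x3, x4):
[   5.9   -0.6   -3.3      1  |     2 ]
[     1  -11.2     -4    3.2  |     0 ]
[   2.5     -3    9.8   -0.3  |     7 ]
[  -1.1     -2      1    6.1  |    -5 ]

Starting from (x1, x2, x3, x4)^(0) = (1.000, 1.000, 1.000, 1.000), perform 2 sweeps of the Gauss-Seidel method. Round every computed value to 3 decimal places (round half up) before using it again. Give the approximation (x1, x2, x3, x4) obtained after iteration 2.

(0.766, -0.338, 0.392, -0.857)

Iteration 1:
  x1 = (2 - (-0.6)·1.000 - (-3.3)·1.000 - (1)·1.000) / (5.9) = 0.831
  x2 = (0 - (1)·0.831 - (-4)·1.000 - (3.2)·1.000) / (-11.2) = 0.003
  x3 = (7 - (2.5)·0.831 - (-3)·0.003 - (-0.3)·1.000) / (9.8) = 0.534
  x4 = (-5 - (-1.1)·0.831 - (-2)·0.003 - (1)·0.534) / (6.1) = -0.756
Iteration 2:
  x1 = (2 - (-0.6)·0.003 - (-3.3)·0.534 - (1)·-0.756) / (5.9) = 0.766
  x2 = (0 - (1)·0.766 - (-4)·0.534 - (3.2)·-0.756) / (-11.2) = -0.338
  x3 = (7 - (2.5)·0.766 - (-3)·-0.338 - (-0.3)·-0.756) / (9.8) = 0.392
  x4 = (-5 - (-1.1)·0.766 - (-2)·-0.338 - (1)·0.392) / (6.1) = -0.857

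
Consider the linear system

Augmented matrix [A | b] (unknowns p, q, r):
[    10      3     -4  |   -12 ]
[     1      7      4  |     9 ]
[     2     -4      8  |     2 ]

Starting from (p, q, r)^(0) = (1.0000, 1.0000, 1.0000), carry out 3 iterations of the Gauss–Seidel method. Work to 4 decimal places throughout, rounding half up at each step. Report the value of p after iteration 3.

-1.0813

Iteration 1:
  p = (-12 - (3)·1.0000 - (-4)·1.0000) / (10) = -1.1000
  q = (9 - (1)·-1.1000 - (4)·1.0000) / (7) = 0.8714
  r = (2 - (2)·-1.1000 - (-4)·0.8714) / (8) = 0.9607
Iteration 2:
  p = (-12 - (3)·0.8714 - (-4)·0.9607) / (10) = -1.0771
  q = (9 - (1)·-1.0771 - (4)·0.9607) / (7) = 0.8906
  r = (2 - (2)·-1.0771 - (-4)·0.8906) / (8) = 0.9646
Iteration 3:
  p = (-12 - (3)·0.8906 - (-4)·0.9646) / (10) = -1.0813
  q = (9 - (1)·-1.0813 - (4)·0.9646) / (7) = 0.8890
  r = (2 - (2)·-1.0813 - (-4)·0.8890) / (8) = 0.9648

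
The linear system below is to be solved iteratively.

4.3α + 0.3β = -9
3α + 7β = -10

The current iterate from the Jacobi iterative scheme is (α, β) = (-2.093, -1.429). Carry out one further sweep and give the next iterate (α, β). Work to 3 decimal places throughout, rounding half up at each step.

One sweep:
  α = (-9 - (0.3)·-1.429) / (4.3) = -1.993
  β = (-10 - (3)·-2.093) / (7) = -0.532

(-1.993, -0.532)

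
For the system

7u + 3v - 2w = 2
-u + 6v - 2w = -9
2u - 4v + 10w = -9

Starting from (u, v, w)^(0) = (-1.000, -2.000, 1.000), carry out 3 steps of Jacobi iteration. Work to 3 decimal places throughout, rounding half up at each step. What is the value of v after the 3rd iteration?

Iteration 1:
  u = (2 - (3)·-2.000 - (-2)·1.000) / (7) = 1.429
  v = (-9 - (-1)·-1.000 - (-2)·1.000) / (6) = -1.333
  w = (-9 - (2)·-1.000 - (-4)·-2.000) / (10) = -1.500
Iteration 2:
  u = (2 - (3)·-1.333 - (-2)·-1.500) / (7) = 0.428
  v = (-9 - (-1)·1.429 - (-2)·-1.500) / (6) = -1.762
  w = (-9 - (2)·1.429 - (-4)·-1.333) / (10) = -1.719
Iteration 3:
  u = (2 - (3)·-1.762 - (-2)·-1.719) / (7) = 0.550
  v = (-9 - (-1)·0.428 - (-2)·-1.719) / (6) = -2.002
  w = (-9 - (2)·0.428 - (-4)·-1.762) / (10) = -1.690

-2.002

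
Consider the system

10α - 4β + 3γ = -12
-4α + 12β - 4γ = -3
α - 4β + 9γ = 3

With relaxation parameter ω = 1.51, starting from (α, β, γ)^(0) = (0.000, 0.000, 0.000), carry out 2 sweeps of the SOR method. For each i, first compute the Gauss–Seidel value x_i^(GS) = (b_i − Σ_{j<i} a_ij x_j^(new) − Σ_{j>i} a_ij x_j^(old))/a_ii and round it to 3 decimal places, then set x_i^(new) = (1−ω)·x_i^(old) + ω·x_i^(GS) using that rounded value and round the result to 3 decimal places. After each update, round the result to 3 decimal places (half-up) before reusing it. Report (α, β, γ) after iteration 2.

(-1.640, -0.574, 0.423)

Iteration 1:
  α: GS value = (-12 - (-4)·0.000 - (3)·0.000) / (10) = -1.200;  α ← (1−ω)·0.000 + ω·-1.200 = -1.812
  β: GS value = (-3 - (-4)·-1.812 - (-4)·0.000) / (12) = -0.854;  β ← (1−ω)·0.000 + ω·-0.854 = -1.290
  γ: GS value = (3 - (1)·-1.812 - (-4)·-1.290) / (9) = -0.039;  γ ← (1−ω)·0.000 + ω·-0.039 = -0.059
Iteration 2:
  α: GS value = (-12 - (-4)·-1.290 - (3)·-0.059) / (10) = -1.698;  α ← (1−ω)·-1.812 + ω·-1.698 = -1.640
  β: GS value = (-3 - (-4)·-1.640 - (-4)·-0.059) / (12) = -0.816;  β ← (1−ω)·-1.290 + ω·-0.816 = -0.574
  γ: GS value = (3 - (1)·-1.640 - (-4)·-0.574) / (9) = 0.260;  γ ← (1−ω)·-0.059 + ω·0.260 = 0.423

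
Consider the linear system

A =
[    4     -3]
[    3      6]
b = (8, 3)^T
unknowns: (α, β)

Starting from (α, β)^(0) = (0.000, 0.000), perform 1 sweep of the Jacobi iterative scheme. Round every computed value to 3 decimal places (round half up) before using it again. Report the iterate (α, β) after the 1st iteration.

Iteration 1:
  α = (8 - (-3)·0.000) / (4) = 2.000
  β = (3 - (3)·0.000) / (6) = 0.500

(2.000, 0.500)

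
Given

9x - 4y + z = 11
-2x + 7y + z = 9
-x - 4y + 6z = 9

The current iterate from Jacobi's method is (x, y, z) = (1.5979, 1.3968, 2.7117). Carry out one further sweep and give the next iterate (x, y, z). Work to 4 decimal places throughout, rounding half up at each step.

One sweep:
  x = (11 - (-4)·1.3968 - (1)·2.7117) / (9) = 1.5417
  y = (9 - (-2)·1.5979 - (1)·2.7117) / (7) = 1.3549
  z = (9 - (-1)·1.5979 - (-4)·1.3968) / (6) = 2.6975

(1.5417, 1.3549, 2.6975)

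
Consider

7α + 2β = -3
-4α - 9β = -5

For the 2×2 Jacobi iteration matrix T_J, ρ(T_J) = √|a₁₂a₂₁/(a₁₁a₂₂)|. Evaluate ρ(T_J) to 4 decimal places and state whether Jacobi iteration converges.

0.3563

a₁₂a₂₁/(a₁₁a₂₂) = (2)·(-4) / ((7)·(-9)) = 0.126984
ρ = √|0.126984| = √0.126984 = 0.3563
ρ < 1, so Jacobi converges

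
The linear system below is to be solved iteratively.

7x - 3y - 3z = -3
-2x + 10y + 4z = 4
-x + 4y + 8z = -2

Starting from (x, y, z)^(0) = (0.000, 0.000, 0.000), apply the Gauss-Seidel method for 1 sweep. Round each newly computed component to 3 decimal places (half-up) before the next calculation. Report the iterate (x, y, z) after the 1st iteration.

(-0.429, 0.314, -0.461)

Iteration 1:
  x = (-3 - (-3)·0.000 - (-3)·0.000) / (7) = -0.429
  y = (4 - (-2)·-0.429 - (4)·0.000) / (10) = 0.314
  z = (-2 - (-1)·-0.429 - (4)·0.314) / (8) = -0.461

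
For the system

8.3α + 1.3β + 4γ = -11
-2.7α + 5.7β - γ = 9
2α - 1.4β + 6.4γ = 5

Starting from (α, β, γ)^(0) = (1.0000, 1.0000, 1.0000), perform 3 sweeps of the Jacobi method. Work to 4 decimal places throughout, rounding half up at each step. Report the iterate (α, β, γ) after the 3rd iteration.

Iteration 1:
  α = (-11 - (1.3)·1.0000 - (4)·1.0000) / (8.3) = -1.9639
  β = (9 - (-2.7)·1.0000 - (-1)·1.0000) / (5.7) = 2.2281
  γ = (5 - (2)·1.0000 - (-1.4)·1.0000) / (6.4) = 0.6875
Iteration 2:
  α = (-11 - (1.3)·2.2281 - (4)·0.6875) / (8.3) = -2.0056
  β = (9 - (-2.7)·-1.9639 - (-1)·0.6875) / (5.7) = 0.7693
  γ = (5 - (2)·-1.9639 - (-1.4)·2.2281) / (6.4) = 1.8824
Iteration 3:
  α = (-11 - (1.3)·0.7693 - (4)·1.8824) / (8.3) = -2.3530
  β = (9 - (-2.7)·-2.0056 - (-1)·1.8824) / (5.7) = 0.9592
  γ = (5 - (2)·-2.0056 - (-1.4)·0.7693) / (6.4) = 1.5763

(-2.3530, 0.9592, 1.5763)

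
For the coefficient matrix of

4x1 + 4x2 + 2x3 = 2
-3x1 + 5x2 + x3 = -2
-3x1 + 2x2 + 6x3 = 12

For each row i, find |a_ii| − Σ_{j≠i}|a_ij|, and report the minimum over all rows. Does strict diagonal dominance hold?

row 1: |4| − (4+2) = -2
row 2: |5| − (3+1) = 1
row 3: |6| − (3+2) = 1
minimum over rows = -2 → not strictly diagonally dominant

-2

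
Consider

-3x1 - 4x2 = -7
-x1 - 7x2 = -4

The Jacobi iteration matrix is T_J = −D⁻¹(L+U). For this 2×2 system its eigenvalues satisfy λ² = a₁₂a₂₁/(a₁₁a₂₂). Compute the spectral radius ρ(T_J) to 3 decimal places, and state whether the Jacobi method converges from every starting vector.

a₁₂a₂₁/(a₁₁a₂₂) = (-4)·(-1) / ((-3)·(-7)) = 0.190476
ρ = √|0.190476| = √0.190476 = 0.436
ρ < 1, so Jacobi converges

0.436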